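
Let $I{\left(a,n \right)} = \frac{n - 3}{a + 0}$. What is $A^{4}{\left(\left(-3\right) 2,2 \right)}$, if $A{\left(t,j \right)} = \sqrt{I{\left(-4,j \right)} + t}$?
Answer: $\frac{529}{16} \approx 33.063$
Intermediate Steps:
$I{\left(a,n \right)} = \frac{-3 + n}{a}$
$A{\left(t,j \right)} = \sqrt{\frac{3}{4} + t - \frac{j}{4}}$ ($A{\left(t,j \right)} = \sqrt{\frac{-3 + j}{-4} + t} = \sqrt{- \frac{-3 + j}{4} + t} = \sqrt{\left(\frac{3}{4} - \frac{j}{4}\right) + t} = \sqrt{\frac{3}{4} + t - \frac{j}{4}}$)
$A^{4}{\left(\left(-3\right) 2,2 \right)} = \left(\frac{\sqrt{3 - 2 + 4 \left(\left(-3\right) 2\right)}}{2}\right)^{4} = \left(\frac{\sqrt{3 - 2 + 4 \left(-6\right)}}{2}\right)^{4} = \left(\frac{\sqrt{3 - 2 - 24}}{2}\right)^{4} = \left(\frac{\sqrt{-23}}{2}\right)^{4} = \left(\frac{i \sqrt{23}}{2}\right)^{4} = \frac{529}{16}$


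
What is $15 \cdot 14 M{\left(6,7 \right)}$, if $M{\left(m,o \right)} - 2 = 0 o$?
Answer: $420$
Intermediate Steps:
$M{\left(m,o \right)} = 2$ ($M{\left(m,o \right)} = 2 + 0 o = 2 + 0 = 2$)
$15 \cdot 14 M{\left(6,7 \right)} = 15 \cdot 14 \cdot 2 = 210 \cdot 2 = 420$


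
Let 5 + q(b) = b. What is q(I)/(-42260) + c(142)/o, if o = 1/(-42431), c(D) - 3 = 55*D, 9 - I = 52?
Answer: -3502439102683/10565 ≈ -3.3151e+8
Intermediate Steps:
I = -43 (I = 9 - 1*52 = 9 - 52 = -43)
c(D) = 3 + 55*D
q(b) = -5 + b
o = -1/42431 ≈ -2.3568e-5
q(I)/(-42260) + c(142)/o = (-5 - 43)/(-42260) + (3 + 55*142)/(-1/42431) = -48*(-1/42260) + (3 + 7810)*(-42431) = 12/10565 + 7813*(-42431) = 12/10565 - 331513403 = -3502439102683/10565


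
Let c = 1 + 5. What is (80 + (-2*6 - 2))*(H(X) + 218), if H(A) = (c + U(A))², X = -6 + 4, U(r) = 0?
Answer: 16764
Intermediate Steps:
c = 6
X = -2
H(A) = 36 (H(A) = (6 + 0)² = 6² = 36)
(80 + (-2*6 - 2))*(H(X) + 218) = (80 + (-2*6 - 2))*(36 + 218) = (80 + (-12 - 2))*254 = (80 - 14)*254 = 66*254 = 16764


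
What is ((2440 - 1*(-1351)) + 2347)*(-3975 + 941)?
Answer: -18622692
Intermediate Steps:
((2440 - 1*(-1351)) + 2347)*(-3975 + 941) = ((2440 + 1351) + 2347)*(-3034) = (3791 + 2347)*(-3034) = 6138*(-3034) = -18622692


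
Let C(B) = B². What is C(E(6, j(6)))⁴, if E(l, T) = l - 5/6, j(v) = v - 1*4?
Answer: 852891037441/1679616 ≈ 5.0779e+5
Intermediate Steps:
j(v) = -4 + v (j(v) = v - 4 = -4 + v)
E(l, T) = -⅚ + l (E(l, T) = l - 5*⅙ = l - ⅚ = -⅚ + l)
C(E(6, j(6)))⁴ = ((-⅚ + 6)²)⁴ = ((31/6)²)⁴ = (961/36)⁴ = 852891037441/1679616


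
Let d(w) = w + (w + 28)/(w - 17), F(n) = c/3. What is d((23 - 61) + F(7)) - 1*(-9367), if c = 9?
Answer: 485271/52 ≈ 9332.1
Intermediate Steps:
F(n) = 3 (F(n) = 9/3 = 9*(1/3) = 3)
d(w) = w + (28 + w)/(-17 + w)
d((23 - 61) + F(7)) - 1*(-9367) = (28 + ((23 - 61) + 3)**2 - 16*((23 - 61) + 3))/(-17 + ((23 - 61) + 3)) - 1*(-9367) = (28 + (-38 + 3)**2 - 16*(-38 + 3))/(-17 + (-38 + 3)) + 9367 = (28 + (-35)**2 - 16*(-35))/(-17 - 35) + 9367 = (28 + 1225 + 560)/(-52) + 9367 = -1/52*1813 + 9367 = -1813/52 + 9367 = 485271/52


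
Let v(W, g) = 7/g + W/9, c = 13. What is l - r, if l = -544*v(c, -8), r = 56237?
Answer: -508921/9 ≈ -56547.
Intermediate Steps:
v(W, g) = 7/g + W/9 (v(W, g) = 7/g + W*(⅑) = 7/g + W/9)
l = -2788/9 (l = -544*(7/(-8) + (⅑)*13) = -544*(7*(-⅛) + 13/9) = -544*(-7/8 + 13/9) = -544*41/72 = -2788/9 ≈ -309.78)
l - r = -2788/9 - 1*56237 = -2788/9 - 56237 = -508921/9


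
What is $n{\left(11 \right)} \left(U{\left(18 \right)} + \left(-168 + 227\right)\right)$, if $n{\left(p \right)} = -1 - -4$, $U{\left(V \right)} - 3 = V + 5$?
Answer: $255$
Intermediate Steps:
$U{\left(V \right)} = 8 + V$ ($U{\left(V \right)} = 3 + \left(V + 5\right) = 3 + \left(5 + V\right) = 8 + V$)
$n{\left(p \right)} = 3$ ($n{\left(p \right)} = -1 + 4 = 3$)
$n{\left(11 \right)} \left(U{\left(18 \right)} + \left(-168 + 227\right)\right) = 3 \left(\left(8 + 18\right) + \left(-168 + 227\right)\right) = 3 \left(26 + 59\right) = 3 \cdot 85 = 255$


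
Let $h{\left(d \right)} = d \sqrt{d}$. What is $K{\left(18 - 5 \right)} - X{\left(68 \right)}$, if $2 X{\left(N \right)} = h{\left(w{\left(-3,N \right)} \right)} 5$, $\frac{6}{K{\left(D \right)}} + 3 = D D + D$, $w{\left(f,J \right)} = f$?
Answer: $\frac{6}{179} + \frac{15 i \sqrt{3}}{2} \approx 0.03352 + 12.99 i$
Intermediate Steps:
$h{\left(d \right)} = d^{\frac{3}{2}}$
$K{\left(D \right)} = \frac{6}{-3 + D + D^{2}}$ ($K{\left(D \right)} = \frac{6}{-3 + \left(D D + D\right)} = \frac{6}{-3 + \left(D^{2} + D\right)} = \frac{6}{-3 + \left(D + D^{2}\right)} = \frac{6}{-3 + D + D^{2}}$)
$X{\left(N \right)} = - \frac{15 i \sqrt{3}}{2}$ ($X{\left(N \right)} = \frac{\left(-3\right)^{\frac{3}{2}} \cdot 5}{2} = \frac{- 3 i \sqrt{3} \cdot 5}{2} = \frac{\left(-15\right) i \sqrt{3}}{2} = - \frac{15 i \sqrt{3}}{2}$)
$K{\left(18 - 5 \right)} - X{\left(68 \right)} = \frac{6}{-3 + \left(18 - 5\right) + \left(18 - 5\right)^{2}} - - \frac{15 i \sqrt{3}}{2} = \frac{6}{-3 + 13 + 13^{2}} + \frac{15 i \sqrt{3}}{2} = \frac{6}{-3 + 13 + 169} + \frac{15 i \sqrt{3}}{2} = \frac{6}{179} + \frac{15 i \sqrt{3}}{2}$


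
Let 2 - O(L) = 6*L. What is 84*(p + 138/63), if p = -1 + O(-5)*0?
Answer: 100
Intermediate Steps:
O(L) = 2 - 6*L
p = -1 (p = -1 + (2 - 6*(-5))*0 = -1 + (2 + 30)*0 = -1 + 32*0 = -1 + 0 = -1)
84*(p + 138/63) = 84*(-1 + 138/63) = 84*(-1 + 138*(1/63)) = 84*(-1 + 46/21) = 84*(25/21) = 100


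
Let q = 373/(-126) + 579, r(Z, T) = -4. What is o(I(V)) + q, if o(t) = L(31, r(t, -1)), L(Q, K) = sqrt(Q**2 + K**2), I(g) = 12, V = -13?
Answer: 72581/126 + sqrt(977) ≈ 607.30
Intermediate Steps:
L(Q, K) = sqrt(K**2 + Q**2)
o(t) = sqrt(977) (o(t) = sqrt((-4)**2 + 31**2) = sqrt(16 + 961) = sqrt(977))
q = 72581/126 (q = 373*(-1/126) + 579 = -373/126 + 579 = 72581/126 ≈ 576.04)
o(I(V)) + q = sqrt(977) + 72581/126 = 72581/126 + sqrt(977)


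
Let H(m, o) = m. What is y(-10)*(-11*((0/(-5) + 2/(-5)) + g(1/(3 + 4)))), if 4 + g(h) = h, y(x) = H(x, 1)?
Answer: -3278/7 ≈ -468.29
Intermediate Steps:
y(x) = x
g(h) = -4 + h
y(-10)*(-11*((0/(-5) + 2/(-5)) + g(1/(3 + 4)))) = -(-110)*((0/(-5) + 2/(-5)) + (-4 + 1/(3 + 4))) = -(-110)*((0*(-⅕) + 2*(-⅕)) + (-4 + 1/7)) = -(-110)*((0 - ⅖) + (-4 + ⅐)) = -(-110)*(-⅖ - 27/7) = -(-110)*(-149)/35 = -10*1639/35 = -3278/7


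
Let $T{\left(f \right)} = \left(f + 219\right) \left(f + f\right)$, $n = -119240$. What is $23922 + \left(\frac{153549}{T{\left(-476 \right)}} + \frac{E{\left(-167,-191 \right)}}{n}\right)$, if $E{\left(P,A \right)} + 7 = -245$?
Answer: $\frac{87239058515001}{3646716920} \approx 23923.0$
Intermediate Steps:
$E{\left(P,A \right)} = -252$ ($E{\left(P,A \right)} = -7 - 245 = -252$)
$T{\left(f \right)} = 2 f \left(219 + f\right)$ ($T{\left(f \right)} = \left(219 + f\right) 2 f = 2 f \left(219 + f\right)$)
$23922 + \left(\frac{153549}{T{\left(-476 \right)}} + \frac{E{\left(-167,-191 \right)}}{n}\right) = 23922 - \left(- \frac{63}{29810} - 153549 \left(- \frac{1}{952 \left(219 - 476\right)}\right)\right) = 23922 - \left(- \frac{63}{29810} - \frac{153549}{2 \left(-476\right) \left(-257\right)}\right) = 23922 + \left(\frac{153549}{244664} + \frac{63}{29810}\right) = 23922 + \frac{2296354761}{3646716920} = \frac{87239058515001}{3646716920}$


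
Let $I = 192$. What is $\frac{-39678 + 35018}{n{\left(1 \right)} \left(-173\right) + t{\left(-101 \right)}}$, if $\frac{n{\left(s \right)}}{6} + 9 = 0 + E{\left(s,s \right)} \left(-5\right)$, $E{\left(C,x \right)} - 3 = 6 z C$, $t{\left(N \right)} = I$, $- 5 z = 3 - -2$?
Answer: $\frac{1165}{1509} \approx 0.77203$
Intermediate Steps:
$z = -1$ ($z = - \frac{3 - -2}{5} = - \frac{3 + 2}{5} = \left(- \frac{1}{5}\right) 5 = -1$)
$t{\left(N \right)} = 192$
$E{\left(C,x \right)} = 3 - 6 C$ ($E{\left(C,x \right)} = 3 + 6 \left(-1\right) C = 3 - 6 C$)
$n{\left(s \right)} = -144 + 180 s$ ($n{\left(s \right)} = -54 + 6 \left(0 + \left(3 - 6 s\right) \left(-5\right)\right) = -54 + 6 \left(0 + \left(-15 + 30 s\right)\right) = -54 + 6 \left(-15 + 30 s\right) = -54 + \left(-90 + 180 s\right) = -144 + 180 s$)
$\frac{-39678 + 35018}{n{\left(1 \right)} \left(-173\right) + t{\left(-101 \right)}} = \frac{-39678 + 35018}{\left(-144 + 180 \cdot 1\right) \left(-173\right) + 192} = - \frac{4660}{\left(-144 + 180\right) \left(-173\right) + 192} = - \frac{4660}{36 \left(-173\right) + 192} = - \frac{4660}{-6228 + 192} = - \frac{4660}{-6036} = \left(-4660\right) \left(- \frac{1}{6036}\right) = \frac{1165}{1509}$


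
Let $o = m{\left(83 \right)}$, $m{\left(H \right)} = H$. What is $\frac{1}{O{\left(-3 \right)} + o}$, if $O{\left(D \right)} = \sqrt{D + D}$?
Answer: $\frac{83}{6895} - \frac{i \sqrt{6}}{6895} \approx 0.012038 - 0.00035526 i$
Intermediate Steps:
$o = 83$
$O{\left(D \right)} = \sqrt{2} \sqrt{D}$ ($O{\left(D \right)} = \sqrt{2 D} = \sqrt{2} \sqrt{D}$)
$\frac{1}{O{\left(-3 \right)} + o} = \frac{1}{\sqrt{2} \sqrt{-3} + 83} = \frac{1}{\sqrt{2} i \sqrt{3} + 83} = \frac{1}{i \sqrt{6} + 83} = \frac{1}{83 + i \sqrt{6}}$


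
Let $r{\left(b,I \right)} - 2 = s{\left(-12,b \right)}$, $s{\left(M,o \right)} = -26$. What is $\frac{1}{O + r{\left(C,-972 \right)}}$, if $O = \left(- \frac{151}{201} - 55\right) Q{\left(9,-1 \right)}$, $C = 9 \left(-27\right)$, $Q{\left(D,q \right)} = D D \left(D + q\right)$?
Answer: $- \frac{67}{2422104} \approx -2.7662 \cdot 10^{-5}$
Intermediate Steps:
$Q{\left(D,q \right)} = D^{2} \left(D + q\right)$
$C = -243$
$r{\left(b,I \right)} = -24$ ($r{\left(b,I \right)} = 2 - 26 = -24$)
$O = - \frac{2420496}{67}$ ($O = \left(- \frac{151}{201} - 55\right) 9^{2} \left(9 - 1\right) = \left(\left(-151\right) \frac{1}{201} - 55\right) 81 \cdot 8 = \left(- \frac{151}{201} - 55\right) 648 = \left(- \frac{11206}{201}\right) 648 = - \frac{2420496}{67} \approx -36127.0$)
$\frac{1}{O + r{\left(C,-972 \right)}} = \frac{1}{- \frac{2420496}{67} - 24} = \frac{1}{- \frac{2422104}{67}} = - \frac{67}{2422104}$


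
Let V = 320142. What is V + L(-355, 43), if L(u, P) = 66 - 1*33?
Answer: 320175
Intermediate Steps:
L(u, P) = 33 (L(u, P) = 66 - 33 = 33)
V + L(-355, 43) = 320142 + 33 = 320175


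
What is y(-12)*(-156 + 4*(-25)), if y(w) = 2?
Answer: -512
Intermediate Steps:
y(-12)*(-156 + 4*(-25)) = 2*(-156 + 4*(-25)) = 2*(-156 - 100) = 2*(-256) = -512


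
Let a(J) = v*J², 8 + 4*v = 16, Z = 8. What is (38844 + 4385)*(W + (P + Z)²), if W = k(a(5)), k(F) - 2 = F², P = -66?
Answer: 253581314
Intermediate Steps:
v = 2 (v = -2 + (¼)*16 = -2 + 4 = 2)
a(J) = 2*J²
k(F) = 2 + F²
W = 2502 (W = 2 + (2*5²)² = 2 + (2*25)² = 2 + 50² = 2 + 2500 = 2502)
(38844 + 4385)*(W + (P + Z)²) = (38844 + 4385)*(2502 + (-66 + 8)²) = 43229*(2502 + (-58)²) = 43229*(2502 + 3364) = 43229*5866 = 253581314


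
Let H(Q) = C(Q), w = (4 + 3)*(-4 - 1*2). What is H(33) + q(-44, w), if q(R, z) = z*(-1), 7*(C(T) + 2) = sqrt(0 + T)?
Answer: 40 + sqrt(33)/7 ≈ 40.821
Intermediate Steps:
w = -42 (w = 7*(-4 - 2) = 7*(-6) = -42)
C(T) = -2 + sqrt(T)/7 (C(T) = -2 + sqrt(0 + T)/7 = -2 + sqrt(T)/7)
H(Q) = -2 + sqrt(Q)/7
q(R, z) = -z
H(33) + q(-44, w) = (-2 + sqrt(33)/7) - 1*(-42) = (-2 + sqrt(33)/7) + 42 = 40 + sqrt(33)/7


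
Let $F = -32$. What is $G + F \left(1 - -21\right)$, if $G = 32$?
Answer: $-672$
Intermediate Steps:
$G + F \left(1 - -21\right) = 32 - 32 \left(1 - -21\right) = 32 - 32 \left(1 + 21\right) = 32 - 704 = -672$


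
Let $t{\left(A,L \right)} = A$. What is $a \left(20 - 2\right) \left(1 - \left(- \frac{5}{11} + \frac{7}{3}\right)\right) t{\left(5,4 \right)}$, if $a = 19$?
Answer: $- \frac{16530}{11} \approx -1502.7$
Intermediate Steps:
$a \left(20 - 2\right) \left(1 - \left(- \frac{5}{11} + \frac{7}{3}\right)\right) t{\left(5,4 \right)} = 19 \left(20 - 2\right) \left(1 - \left(- \frac{5}{11} + \frac{7}{3}\right)\right) 5 = 19 \cdot 18 \left(1 - \frac{62}{33}\right) 5 = 19 \cdot 18 \left(- \frac{29}{33}\right) 5 = 19 \left(- \frac{174}{11}\right) 5 = \left(- \frac{3306}{11}\right) 5 = - \frac{16530}{11}$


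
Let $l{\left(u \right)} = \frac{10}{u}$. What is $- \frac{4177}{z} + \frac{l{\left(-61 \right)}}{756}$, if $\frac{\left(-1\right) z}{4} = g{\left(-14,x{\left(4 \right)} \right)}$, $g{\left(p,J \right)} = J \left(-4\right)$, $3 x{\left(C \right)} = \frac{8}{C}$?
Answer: $- \frac{144469979}{368928} \approx -391.59$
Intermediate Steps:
$x{\left(C \right)} = \frac{8}{3 C}$ ($x{\left(C \right)} = \frac{8 \frac{1}{C}}{3} = \frac{8}{3 C}$)
$g{\left(p,J \right)} = - 4 J$
$z = \frac{32}{3}$ ($z = - 4 \left(- 4 \frac{8}{3 \cdot 4}\right) = - 4 \left(- 4 \cdot \frac{8}{3} \cdot \frac{1}{4}\right) = - 4 \left(\left(-4\right) \frac{2}{3}\right) = \left(-4\right) \left(- \frac{8}{3}\right) = \frac{32}{3} \approx 10.667$)
$- \frac{4177}{z} + \frac{l{\left(-61 \right)}}{756} = - \frac{4177}{\frac{32}{3}} + \frac{10 \frac{1}{-61}}{756} = \left(-4177\right) \frac{3}{32} + 10 \left(- \frac{1}{61}\right) \frac{1}{756} = - \frac{12531}{32} - \frac{5}{23058} = - \frac{144469979}{368928}$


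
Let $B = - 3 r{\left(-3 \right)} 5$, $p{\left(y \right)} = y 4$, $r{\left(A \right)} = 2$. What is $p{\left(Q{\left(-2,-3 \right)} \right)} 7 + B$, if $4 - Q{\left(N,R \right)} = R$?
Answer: $166$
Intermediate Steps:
$Q{\left(N,R \right)} = 4 - R$
$p{\left(y \right)} = 4 y$
$B = -30$ ($B = \left(-3\right) 2 \cdot 5 = \left(-6\right) 5 = -30$)
$p{\left(Q{\left(-2,-3 \right)} \right)} 7 + B = 4 \left(4 - -3\right) 7 - 30 = 4 \left(4 + 3\right) 7 - 30 = 4 \cdot 7 \cdot 7 - 30 = 28 \cdot 7 - 30 = 196 - 30 = 166$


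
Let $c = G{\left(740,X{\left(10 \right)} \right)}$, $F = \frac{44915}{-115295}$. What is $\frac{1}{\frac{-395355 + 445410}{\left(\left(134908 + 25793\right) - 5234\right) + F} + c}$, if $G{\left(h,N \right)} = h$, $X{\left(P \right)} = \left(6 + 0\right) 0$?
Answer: $\frac{238993638}{176932240003} \approx 0.0013508$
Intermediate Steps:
$X{\left(P \right)} = 0$ ($X{\left(P \right)} = 6 \cdot 0 = 0$)
$F = - \frac{8983}{23059}$ ($F = 44915 \left(- \frac{1}{115295}\right) = - \frac{8983}{23059} \approx -0.38957$)
$c = 740$
$\frac{1}{\frac{-395355 + 445410}{\left(\left(134908 + 25793\right) - 5234\right) + F} + c} = \frac{1}{\frac{-395355 + 445410}{\left(\left(134908 + 25793\right) - 5234\right) - \frac{8983}{23059}} + 740} = \frac{1}{\frac{50055}{\left(160701 - 5234\right) - \frac{8983}{23059}} + 740} = \frac{1}{\frac{50055}{155467 - \frac{8983}{23059}} + 740} = \frac{1}{\frac{50055}{\frac{3584904570}{23059}} + 740} = \frac{1}{50055 \cdot \frac{23059}{3584904570} + 740} = \frac{1}{\frac{76947883}{238993638} + 740} = \frac{1}{\frac{176932240003}{238993638}} = \frac{238993638}{176932240003}$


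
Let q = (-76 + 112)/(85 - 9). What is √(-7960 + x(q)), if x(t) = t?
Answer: I*√2873389/19 ≈ 89.216*I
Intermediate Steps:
q = 9/19 (q = 36/76 = 36*(1/76) = 9/19 ≈ 0.47368)
√(-7960 + x(q)) = √(-7960 + 9/19) = √(-151231/19) = I*√2873389/19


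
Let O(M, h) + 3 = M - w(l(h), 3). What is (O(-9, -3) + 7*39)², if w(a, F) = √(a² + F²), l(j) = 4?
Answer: 65536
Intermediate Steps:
w(a, F) = √(F² + a²)
O(M, h) = -8 + M (O(M, h) = -3 + (M - √(3² + 4²)) = -3 + (M - √(9 + 16)) = -3 + (M - √25) = -3 + (M - 1*5) = -3 + (M - 5) = -3 + (-5 + M) = -8 + M)
(O(-9, -3) + 7*39)² = ((-8 - 9) + 7*39)² = (-17 + 273)² = 256² = 65536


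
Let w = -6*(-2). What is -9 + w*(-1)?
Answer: -21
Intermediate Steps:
w = 12
-9 + w*(-1) = -9 + 12*(-1) = -9 - 12 = -21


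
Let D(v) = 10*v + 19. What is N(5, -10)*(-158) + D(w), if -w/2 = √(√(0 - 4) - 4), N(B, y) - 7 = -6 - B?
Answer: 651 - 20*√(-4 + 2*I) ≈ 641.28 - 41.163*I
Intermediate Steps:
N(B, y) = 1 - B (N(B, y) = 7 + (-6 - B) = 1 - B)
w = -2*√(-4 + 2*I) (w = -2*√(√(0 - 4) - 4) = -2*√(√(-4) - 4) = -2*√(2*I - 4) = -2*√(-4 + 2*I) ≈ -0.97174 - 4.1163*I)
D(v) = 19 + 10*v
N(5, -10)*(-158) + D(w) = (1 - 1*5)*(-158) + (19 + 10*(-2*√(-4 + 2*I))) = (1 - 5)*(-158) + (19 - 20*√(-4 + 2*I)) = -4*(-158) + (19 - 20*√(-4 + 2*I)) = 632 + (19 - 20*√(-4 + 2*I)) = 651 - 20*√(-4 + 2*I)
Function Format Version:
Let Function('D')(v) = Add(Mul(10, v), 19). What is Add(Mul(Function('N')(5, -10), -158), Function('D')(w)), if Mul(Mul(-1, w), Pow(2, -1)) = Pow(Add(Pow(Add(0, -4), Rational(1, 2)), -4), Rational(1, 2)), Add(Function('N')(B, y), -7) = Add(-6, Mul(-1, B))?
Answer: Add(651, Mul(-20, Pow(Add(-4, Mul(2, I)), Rational(1, 2)))) ≈ Add(641.28, Mul(-41.163, I))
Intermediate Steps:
Function('N')(B, y) = Add(1, Mul(-1, B)) (Function('N')(B, y) = Add(7, Add(-6, Mul(-1, B))) = Add(1, Mul(-1, B)))
w = Mul(-2, Pow(Add(-4, Mul(2, I)), Rational(1, 2))) (w = Mul(-2, Pow(Add(Pow(Add(0, -4), Rational(1, 2)), -4), Rational(1, 2))) = Mul(-2, Pow(Add(Pow(-4, Rational(1, 2)), -4), Rational(1, 2))) = Mul(-2, Pow(Add(Mul(2, I), -4), Rational(1, 2))) = Mul(-2, Pow(Add(-4, Mul(2, I)), Rational(1, 2))) ≈ Add(-0.97174, Mul(-4.1163, I)))
Function('D')(v) = Add(19, Mul(10, v))
Add(Mul(Function('N')(5, -10), -158), Function('D')(w)) = Add(Mul(Add(1, Mul(-1, 5)), -158), Add(19, Mul(10, Mul(-2, Pow(Add(-4, Mul(2, I)), Rational(1, 2)))))) = Add(Mul(Add(1, -5), -158), Add(19, Mul(-20, Pow(Add(-4, Mul(2, I)), Rational(1, 2))))) = Add(Mul(-4, -158), Add(19, Mul(-20, Pow(Add(-4, Mul(2, I)), Rational(1, 2))))) = Add(632, Add(19, Mul(-20, Pow(Add(-4, Mul(2, I)), Rational(1, 2))))) = Add(651, Mul(-20, Pow(Add(-4, Mul(2, I)), Rational(1, 2))))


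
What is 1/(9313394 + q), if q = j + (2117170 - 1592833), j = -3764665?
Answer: 1/6073066 ≈ 1.6466e-7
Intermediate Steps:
q = -3240328 (q = -3764665 + (2117170 - 1592833) = -3764665 + 524337 = -3240328)
1/(9313394 + q) = 1/(9313394 - 3240328) = 1/6073066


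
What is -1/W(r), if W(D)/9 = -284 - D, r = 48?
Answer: 1/2988 ≈ 0.00033467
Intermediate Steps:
W(D) = -2556 - 9*D (W(D) = 9*(-284 - D) = -2556 - 9*D)
-1/W(r) = -1/(-2556 - 9*48) = -1/(-2556 - 432) = -1/(-2988) = -1*(-1/2988) = 1/2988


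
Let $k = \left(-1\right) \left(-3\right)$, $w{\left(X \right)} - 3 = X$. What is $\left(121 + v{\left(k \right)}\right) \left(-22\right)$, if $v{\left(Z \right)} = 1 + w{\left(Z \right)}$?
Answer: $-2816$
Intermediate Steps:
$w{\left(X \right)} = 3 + X$
$k = 3$
$v{\left(Z \right)} = 4 + Z$ ($v{\left(Z \right)} = 1 + \left(3 + Z\right) = 4 + Z$)
$\left(121 + v{\left(k \right)}\right) \left(-22\right) = \left(121 + \left(4 + 3\right)\right) \left(-22\right) = \left(121 + 7\right) \left(-22\right) = 128 \left(-22\right) = -2816$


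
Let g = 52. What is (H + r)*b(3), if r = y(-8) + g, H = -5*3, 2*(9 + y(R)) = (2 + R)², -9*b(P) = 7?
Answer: -322/9 ≈ -35.778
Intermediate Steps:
b(P) = -7/9 (b(P) = -⅑*7 = -7/9)
y(R) = -9 + (2 + R)²/2
H = -15
r = 61 (r = (-9 + (2 - 8)²/2) + 52 = (-9 + (½)*(-6)²) + 52 = (-9 + (½)*36) + 52 = (-9 + 18) + 52 = 9 + 52 = 61)
(H + r)*b(3) = (-15 + 61)*(-7/9) = 46*(-7/9) = -322/9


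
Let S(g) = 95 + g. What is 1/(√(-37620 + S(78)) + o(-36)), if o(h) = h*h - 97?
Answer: 1199/1475048 - I*√37447/1475048 ≈ 0.00081285 - 0.00013119*I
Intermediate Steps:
o(h) = -97 + h² (o(h) = h² - 97 = -97 + h²)
1/(√(-37620 + S(78)) + o(-36)) = 1/(√(-37620 + (95 + 78)) + (-97 + (-36)²)) = 1/(√(-37620 + 173) + (-97 + 1296)) = 1/(√(-37447) + 1199) = 1/(I*√37447 + 1199) = 1/(1199 + I*√37447)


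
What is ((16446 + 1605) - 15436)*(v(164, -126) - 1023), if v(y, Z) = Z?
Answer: -3004635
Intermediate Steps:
((16446 + 1605) - 15436)*(v(164, -126) - 1023) = ((16446 + 1605) - 15436)*(-126 - 1023) = (18051 - 15436)*(-1149) = 2615*(-1149) = -3004635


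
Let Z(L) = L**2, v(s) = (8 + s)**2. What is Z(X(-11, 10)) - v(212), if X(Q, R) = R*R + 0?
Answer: -38400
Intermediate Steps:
X(Q, R) = R**2 (X(Q, R) = R**2 + 0 = R**2)
Z(X(-11, 10)) - v(212) = (10**2)**2 - (8 + 212)**2 = 100**2 - 1*220**2 = 10000 - 1*48400 = 10000 - 48400 = -38400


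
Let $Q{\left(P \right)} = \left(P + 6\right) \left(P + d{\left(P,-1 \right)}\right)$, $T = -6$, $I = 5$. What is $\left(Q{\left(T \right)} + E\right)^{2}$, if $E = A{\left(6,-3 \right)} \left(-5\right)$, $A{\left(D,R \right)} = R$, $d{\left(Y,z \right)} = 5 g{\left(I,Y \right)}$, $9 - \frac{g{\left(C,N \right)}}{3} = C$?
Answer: $225$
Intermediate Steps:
$g{\left(C,N \right)} = 27 - 3 C$
$d{\left(Y,z \right)} = 60$ ($d{\left(Y,z \right)} = 5 \left(27 - 15\right) = 5 \cdot 12 = 60$)
$E = 15$ ($E = \left(-3\right) \left(-5\right) = 15$)
$Q{\left(P \right)} = \left(6 + P\right) \left(60 + P\right)$ ($Q{\left(P \right)} = \left(P + 6\right) \left(P + 60\right) = \left(6 + P\right) \left(60 + P\right)$)
$\left(Q{\left(T \right)} + E\right)^{2} = \left(\left(360 + \left(-6\right)^{2} + 66 \left(-6\right)\right) + 15\right)^{2} = \left(\left(360 + 36 - 396\right) + 15\right)^{2} = \left(0 + 15\right)^{2} = 15^{2} = 225$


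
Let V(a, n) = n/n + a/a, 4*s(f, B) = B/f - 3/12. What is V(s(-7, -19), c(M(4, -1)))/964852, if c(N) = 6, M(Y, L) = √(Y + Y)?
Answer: 1/482426 ≈ 2.0729e-6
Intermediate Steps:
M(Y, L) = √2*√Y (M(Y, L) = √(2*Y) = √2*√Y)
s(f, B) = -1/16 + B/(4*f) (s(f, B) = (B/f - 3/12)/4 = (B/f - 3*1/12)/4 = (B/f - ¼)/4 = (-¼ + B/f)/4 = -1/16 + B/(4*f))
V(a, n) = 2 (V(a, n) = 1 + 1 = 2)
V(s(-7, -19), c(M(4, -1)))/964852 = 2/964852 = 2*(1/964852) = 1/482426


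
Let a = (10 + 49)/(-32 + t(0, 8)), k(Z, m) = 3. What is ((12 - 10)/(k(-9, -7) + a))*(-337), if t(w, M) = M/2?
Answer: -18872/25 ≈ -754.88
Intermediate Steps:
t(w, M) = M/2 (t(w, M) = M*(½) = M/2)
a = -59/28 (a = (10 + 49)/(-32 + (½)*8) = 59/(-32 + 4) = 59/(-28) = 59*(-1/28) = -59/28 ≈ -2.1071)
((12 - 10)/(k(-9, -7) + a))*(-337) = ((12 - 10)/(3 - 59/28))*(-337) = (2/(25/28))*(-337) = (2*(28/25))*(-337) = (56/25)*(-337) = -18872/25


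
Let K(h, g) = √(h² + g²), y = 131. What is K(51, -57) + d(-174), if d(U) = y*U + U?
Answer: -22968 + 15*√26 ≈ -22892.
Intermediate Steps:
K(h, g) = √(g² + h²)
d(U) = 132*U (d(U) = 131*U + U = 132*U)
K(51, -57) + d(-174) = √((-57)² + 51²) + 132*(-174) = √(3249 + 2601) - 22968 = √5850 - 22968 = 15*√26 - 22968 = -22968 + 15*√26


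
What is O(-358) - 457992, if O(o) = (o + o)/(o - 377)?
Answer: -336623404/735 ≈ -4.5799e+5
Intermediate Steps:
O(o) = 2*o/(-377 + o) (O(o) = (2*o)/(-377 + o) = 2*o/(-377 + o))
O(-358) - 457992 = 2*(-358)/(-377 - 358) - 457992 = 2*(-358)/(-735) - 457992 = 2*(-358)*(-1/735) - 457992 = 716/735 - 457992 = -336623404/735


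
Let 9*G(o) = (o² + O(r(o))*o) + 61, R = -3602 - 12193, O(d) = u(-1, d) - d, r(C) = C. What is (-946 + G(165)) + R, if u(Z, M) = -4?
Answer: -151268/9 ≈ -16808.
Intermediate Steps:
O(d) = -4 - d
R = -15795
G(o) = 61/9 + o²/9 + o*(-4 - o)/9 (G(o) = ((o² + (-4 - o)*o) + 61)/9 = ((o² + o*(-4 - o)) + 61)/9 = (61 + o² + o*(-4 - o))/9 = 61/9 + o²/9 + o*(-4 - o)/9)
(-946 + G(165)) + R = (-946 + (61/9 - 4/9*165)) - 15795 = (-946 + (61/9 - 220/3)) - 15795 = (-946 - 599/9) - 15795 = -9113/9 - 15795 = -151268/9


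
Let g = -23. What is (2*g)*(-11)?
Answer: 506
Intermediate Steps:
(2*g)*(-11) = (2*(-23))*(-11) = -46*(-11) = 506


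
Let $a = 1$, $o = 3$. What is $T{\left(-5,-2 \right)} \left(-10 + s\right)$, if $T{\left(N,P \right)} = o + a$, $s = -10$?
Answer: $-80$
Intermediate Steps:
$T{\left(N,P \right)} = 4$ ($T{\left(N,P \right)} = 3 + 1 = 4$)
$T{\left(-5,-2 \right)} \left(-10 + s\right) = 4 \left(-10 - 10\right) = 4 \left(-20\right) = -80$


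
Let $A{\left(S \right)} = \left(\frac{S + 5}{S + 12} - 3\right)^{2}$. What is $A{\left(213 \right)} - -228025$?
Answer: $\frac{11543974474}{50625} \approx 2.2803 \cdot 10^{5}$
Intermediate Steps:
$A{\left(S \right)} = \left(-3 + \frac{5 + S}{12 + S}\right)^{2}$ ($A{\left(S \right)} = \left(\frac{5 + S}{12 + S} - 3\right)^{2} = \left(-3 + \frac{5 + S}{12 + S}\right)^{2}$)
$A{\left(213 \right)} - -228025 = \frac{\left(31 + 2 \cdot 213\right)^{2}}{\left(12 + 213\right)^{2}} - -228025 = \frac{\left(31 + 426\right)^{2}}{50625} + 228025 = \frac{457^{2}}{50625} + 228025 = \frac{1}{50625} \cdot 208849 + 228025 = \frac{208849}{50625} + 228025 = \frac{11543974474}{50625}$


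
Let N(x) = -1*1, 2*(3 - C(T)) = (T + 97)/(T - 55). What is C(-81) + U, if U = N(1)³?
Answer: 35/17 ≈ 2.0588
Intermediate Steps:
C(T) = 3 - (97 + T)/(2*(-55 + T)) (C(T) = 3 - (T + 97)/(2*(T - 55)) = 3 - (97 + T)/(2*(-55 + T)))
N(x) = -1
U = -1 (U = (-1)³ = -1)
C(-81) + U = (-427 + 5*(-81))/(2*(-55 - 81)) - 1 = (½)*(-427 - 405)/(-136) - 1 = (½)*(-1/136)*(-832) - 1 = 52/17 - 1 = 35/17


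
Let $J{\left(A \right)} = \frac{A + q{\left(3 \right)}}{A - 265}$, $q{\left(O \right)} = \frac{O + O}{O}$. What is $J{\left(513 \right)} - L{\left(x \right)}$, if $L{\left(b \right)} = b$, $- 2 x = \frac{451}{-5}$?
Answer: $- \frac{53349}{1240} \approx -43.023$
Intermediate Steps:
$q{\left(O \right)} = 2$ ($q{\left(O \right)} = \frac{2 O}{O} = 2$)
$x = \frac{451}{10}$ ($x = - \frac{451 \frac{1}{-5}}{2} = - \frac{451 \left(- \frac{1}{5}\right)}{2} = \left(- \frac{1}{2}\right) \left(- \frac{451}{5}\right) = \frac{451}{10} \approx 45.1$)
$J{\left(A \right)} = \frac{2 + A}{-265 + A}$ ($J{\left(A \right)} = \frac{A + 2}{A - 265} = \frac{2 + A}{-265 + A}$)
$J{\left(513 \right)} - L{\left(x \right)} = \frac{2 + 513}{-265 + 513} - \frac{451}{10} = \frac{1}{248} \cdot 515 - \frac{451}{10} = \frac{515}{248} - \frac{451}{10} = - \frac{53349}{1240}$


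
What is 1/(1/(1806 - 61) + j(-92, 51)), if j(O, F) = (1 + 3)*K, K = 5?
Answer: 1745/34901 ≈ 0.049999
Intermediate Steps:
j(O, F) = 20 (j(O, F) = (1 + 3)*5 = 4*5 = 20)
1/(1/(1806 - 61) + j(-92, 51)) = 1/(1/(1806 - 61) + 20) = 1/(1/1745 + 20) = 1/(34901/1745) = 1745/34901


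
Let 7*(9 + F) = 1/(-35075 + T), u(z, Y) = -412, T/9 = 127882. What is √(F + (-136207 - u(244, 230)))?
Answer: I*√169096382482409867/1115863 ≈ 368.52*I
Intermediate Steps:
T = 1150938 (T = 9*127882 = 1150938)
F = -70299368/7811041 (F = -9 + 1/(7*(-35075 + 1150938)) = -9 + (⅐)/1115863 = -9 + (⅐)*(1/1115863) = -9 + 1/7811041 = -70299368/7811041 ≈ -9.0000)
√(F + (-136207 - u(244, 230))) = √(-70299368/7811041 + (-136207 - 1*(-412))) = √(-70299368/7811041 + (-136207 + 412)) = √(-70299368/7811041 - 135795) = √(-1060770611963/7811041) = I*√169096382482409867/1115863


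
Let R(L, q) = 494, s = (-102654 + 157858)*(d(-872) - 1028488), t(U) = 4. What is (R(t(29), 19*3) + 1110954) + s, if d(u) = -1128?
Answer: -56837810216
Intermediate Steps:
s = -56838921664 (s = (-102654 + 157858)*(-1128 - 1028488) = 55204*(-1029616) = -56838921664)
(R(t(29), 19*3) + 1110954) + s = (494 + 1110954) - 56838921664 = 1111448 - 56838921664 = -56837810216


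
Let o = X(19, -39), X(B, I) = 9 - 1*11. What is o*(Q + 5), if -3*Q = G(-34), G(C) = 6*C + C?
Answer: -506/3 ≈ -168.67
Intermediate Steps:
X(B, I) = -2 (X(B, I) = 9 - 11 = -2)
o = -2
G(C) = 7*C
Q = 238/3 (Q = -7*(-34)/3 = -1/3*(-238) = 238/3 ≈ 79.333)
o*(Q + 5) = -2*(238/3 + 5) = -2*253/3 = -506/3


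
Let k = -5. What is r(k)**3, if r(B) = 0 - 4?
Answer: -64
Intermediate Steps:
r(B) = -4
r(k)**3 = (-4)**3 = -64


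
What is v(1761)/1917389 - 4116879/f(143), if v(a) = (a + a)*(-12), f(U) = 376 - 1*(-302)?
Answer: -2631229054641/433329914 ≈ -6072.1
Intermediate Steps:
f(U) = 678 (f(U) = 376 + 302 = 678)
v(a) = -24*a (v(a) = (2*a)*(-12) = -24*a)
v(1761)/1917389 - 4116879/f(143) = -24*1761/1917389 - 4116879/678 = -42264*1/1917389 - 4116879*1/678 = -42264/1917389 - 1372293/226 = -2631229054641/433329914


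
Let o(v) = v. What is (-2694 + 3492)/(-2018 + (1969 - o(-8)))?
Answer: -798/41 ≈ -19.463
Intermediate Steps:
(-2694 + 3492)/(-2018 + (1969 - o(-8))) = (-2694 + 3492)/(-2018 + (1969 - 1*(-8))) = 798/(-2018 + (1969 + 8)) = 798/(-2018 + 1977) = 798/(-41) = 798*(-1/41) = -798/41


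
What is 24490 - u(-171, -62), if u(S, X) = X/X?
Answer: 24489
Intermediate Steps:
u(S, X) = 1
24490 - u(-171, -62) = 24490 - 1*1 = 24490 - 1 = 24489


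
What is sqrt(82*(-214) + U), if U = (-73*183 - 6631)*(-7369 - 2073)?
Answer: 4*sqrt(11795502) ≈ 13738.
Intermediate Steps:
U = 188745580 (U = (-13359 - 6631)*(-9442) = -19990*(-9442) = 188745580)
sqrt(82*(-214) + U) = sqrt(82*(-214) + 188745580) = sqrt(-17548 + 188745580) = sqrt(188728032) = 4*sqrt(11795502)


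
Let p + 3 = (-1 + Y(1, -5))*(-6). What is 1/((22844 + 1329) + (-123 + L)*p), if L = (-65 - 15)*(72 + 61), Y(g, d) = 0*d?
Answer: -1/8116 ≈ -0.00012321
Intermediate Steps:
Y(g, d) = 0
L = -10640 (L = -80*133 = -10640)
p = 3 (p = -3 + (-1 + 0)*(-6) = -3 - 1*(-6) = -3 + 6 = 3)
1/((22844 + 1329) + (-123 + L)*p) = 1/((22844 + 1329) + (-123 - 10640)*3) = 1/(24173 - 10763*3) = 1/(24173 - 32289) = 1/(-8116) = -1/8116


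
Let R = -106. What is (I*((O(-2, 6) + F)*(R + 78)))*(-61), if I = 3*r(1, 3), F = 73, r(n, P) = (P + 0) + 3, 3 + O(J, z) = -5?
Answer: 1998360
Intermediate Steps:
O(J, z) = -8 (O(J, z) = -3 - 5 = -8)
r(n, P) = 3 + P (r(n, P) = P + 3 = 3 + P)
I = 18 (I = 3*(3 + 3) = 3*6 = 18)
(I*((O(-2, 6) + F)*(R + 78)))*(-61) = (18*((-8 + 73)*(-106 + 78)))*(-61) = (18*(65*(-28)))*(-61) = (18*(-1820))*(-61) = -32760*(-61) = 1998360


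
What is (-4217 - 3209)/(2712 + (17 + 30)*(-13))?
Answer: -7426/2101 ≈ -3.5345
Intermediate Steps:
(-4217 - 3209)/(2712 + (17 + 30)*(-13)) = -7426/(2712 + 47*(-13)) = -7426/(2712 - 611) = -7426/2101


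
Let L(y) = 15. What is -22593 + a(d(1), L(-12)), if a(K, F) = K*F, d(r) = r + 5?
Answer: -22503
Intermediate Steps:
d(r) = 5 + r
a(K, F) = F*K
-22593 + a(d(1), L(-12)) = -22593 + 15*(5 + 1) = -22593 + 15*6 = -22593 + 90 = -22503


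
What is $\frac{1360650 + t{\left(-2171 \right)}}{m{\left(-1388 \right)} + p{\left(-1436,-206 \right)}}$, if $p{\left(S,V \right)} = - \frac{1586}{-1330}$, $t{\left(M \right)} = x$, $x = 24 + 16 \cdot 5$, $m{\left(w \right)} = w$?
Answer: $- \frac{904901410}{922227} \approx -981.21$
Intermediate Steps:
$x = 104$ ($x = 24 + 80 = 104$)
$t{\left(M \right)} = 104$
$p{\left(S,V \right)} = \frac{793}{665}$ ($p{\left(S,V \right)} = \left(-1586\right) \left(- \frac{1}{1330}\right) = \frac{793}{665}$)
$\frac{1360650 + t{\left(-2171 \right)}}{m{\left(-1388 \right)} + p{\left(-1436,-206 \right)}} = \frac{1360650 + 104}{-1388 + \frac{793}{665}} = \frac{1360754}{- \frac{922227}{665}} = 1360754 \left(- \frac{665}{922227}\right) = - \frac{904901410}{922227}$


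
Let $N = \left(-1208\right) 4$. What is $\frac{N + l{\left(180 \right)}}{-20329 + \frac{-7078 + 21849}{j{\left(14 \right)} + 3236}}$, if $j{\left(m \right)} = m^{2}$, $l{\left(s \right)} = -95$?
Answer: $\frac{16909464}{69754357} \approx 0.24241$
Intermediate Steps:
$N = -4832$
$\frac{N + l{\left(180 \right)}}{-20329 + \frac{-7078 + 21849}{j{\left(14 \right)} + 3236}} = \frac{-4832 - 95}{-20329 + \frac{-7078 + 21849}{14^{2} + 3236}} = - \frac{4927}{-20329 + \frac{14771}{196 + 3236}} = - \frac{4927}{-20329 + \frac{14771}{3432}} = - \frac{4927}{- \frac{69754357}{3432}} = \left(-4927\right) \left(- \frac{3432}{69754357}\right) = \frac{16909464}{69754357}$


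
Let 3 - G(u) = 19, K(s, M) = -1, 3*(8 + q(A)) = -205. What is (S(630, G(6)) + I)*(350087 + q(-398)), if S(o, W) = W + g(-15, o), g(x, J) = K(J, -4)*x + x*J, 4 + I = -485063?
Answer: -519259724576/3 ≈ -1.7309e+11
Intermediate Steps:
I = -485067 (I = -4 - 485063 = -485067)
q(A) = -229/3 (q(A) = -8 + (1/3)*(-205) = -8 - 205/3 = -229/3)
G(u) = -16 (G(u) = 3 - 1*19 = 3 - 19 = -16)
g(x, J) = -x + J*x (g(x, J) = -x + x*J = -x + J*x)
S(o, W) = 15 + W - 15*o (S(o, W) = W - 15*(-1 + o) = W + (15 - 15*o) = 15 + W - 15*o)
(S(630, G(6)) + I)*(350087 + q(-398)) = ((15 - 16 - 15*630) - 485067)*(350087 - 229/3) = ((15 - 16 - 9450) - 485067)*(1050032/3) = (-9451 - 485067)*(1050032/3) = -494518*1050032/3 = -519259724576/3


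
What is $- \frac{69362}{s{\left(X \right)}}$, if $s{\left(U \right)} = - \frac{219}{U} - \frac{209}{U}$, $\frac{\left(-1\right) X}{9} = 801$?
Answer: $- \frac{250015329}{214} \approx -1.1683 \cdot 10^{6}$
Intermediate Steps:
$X = -7209$ ($X = \left(-9\right) 801 = -7209$)
$s{\left(U \right)} = - \frac{428}{U}$
$- \frac{69362}{s{\left(X \right)}} = - \frac{69362}{\left(-428\right) \frac{1}{-7209}} = - \frac{69362}{\left(-428\right) \left(- \frac{1}{7209}\right)} = - \frac{69362}{\frac{428}{7209}} = \left(-69362\right) \frac{7209}{428} = - \frac{250015329}{214}$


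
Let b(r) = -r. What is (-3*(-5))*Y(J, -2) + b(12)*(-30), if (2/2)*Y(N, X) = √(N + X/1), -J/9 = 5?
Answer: 360 + 15*I*√47 ≈ 360.0 + 102.83*I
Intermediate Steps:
J = -45 (J = -9*5 = -45)
Y(N, X) = √(N + X) (Y(N, X) = √(N + X/1) = √(N + X*1) = √(N + X))
(-3*(-5))*Y(J, -2) + b(12)*(-30) = (-3*(-5))*√(-45 - 2) - 1*12*(-30) = 15*√(-47) - 12*(-30) = 15*(I*√47) + 360 = 15*I*√47 + 360 = 360 + 15*I*√47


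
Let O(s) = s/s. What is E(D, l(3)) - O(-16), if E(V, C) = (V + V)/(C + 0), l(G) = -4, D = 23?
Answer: -25/2 ≈ -12.500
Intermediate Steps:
E(V, C) = 2*V/C (E(V, C) = (2*V)/C = 2*V/C)
O(s) = 1
E(D, l(3)) - O(-16) = 2*23/(-4) - 1*1 = 2*23*(-¼) - 1 = -23/2 - 1 = -25/2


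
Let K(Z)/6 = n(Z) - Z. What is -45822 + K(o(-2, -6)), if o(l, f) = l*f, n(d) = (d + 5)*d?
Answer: -44670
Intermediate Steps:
n(d) = d*(5 + d) (n(d) = (5 + d)*d = d*(5 + d))
o(l, f) = f*l
K(Z) = -6*Z + 6*Z*(5 + Z) (K(Z) = 6*(Z*(5 + Z) - Z) = 6*(-Z + Z*(5 + Z)) = -6*Z + 6*Z*(5 + Z))
-45822 + K(o(-2, -6)) = -45822 + 6*(-6*(-2))*(4 - 6*(-2)) = -45822 + 6*12*(4 + 12) = -45822 + 6*12*16 = -45822 + 1152 = -44670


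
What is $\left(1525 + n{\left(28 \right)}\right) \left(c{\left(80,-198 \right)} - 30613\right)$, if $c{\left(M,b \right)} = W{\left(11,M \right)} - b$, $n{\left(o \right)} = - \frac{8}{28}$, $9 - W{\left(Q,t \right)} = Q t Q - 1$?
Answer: $- \frac{427827205}{7} \approx -6.1118 \cdot 10^{7}$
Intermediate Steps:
$W{\left(Q,t \right)} = 10 - t Q^{2}$ ($W{\left(Q,t \right)} = 9 - \left(Q t Q - 1\right) = 9 - \left(t Q^{2} - 1\right) = 9 - \left(-1 + t Q^{2}\right) = 10 - t Q^{2}$)
$n{\left(o \right)} = - \frac{2}{7}$ ($n{\left(o \right)} = \left(-8\right) \frac{1}{28} = - \frac{2}{7}$)
$c{\left(M,b \right)} = 10 - b - 121 M$ ($c{\left(M,b \right)} = \left(10 - M 11^{2}\right) - b = \left(10 - M 121\right) - b = \left(10 - 121 M\right) - b = 10 - b - 121 M$)
$\left(1525 + n{\left(28 \right)}\right) \left(c{\left(80,-198 \right)} - 30613\right) = \left(1525 - \frac{2}{7}\right) \left(\left(10 - -198 - 9680\right) - 30613\right) = \frac{10673 \left(\left(10 + 198 - 9680\right) - 30613\right)}{7} = \frac{10673 \left(-9472 - 30613\right)}{7} = \frac{10673}{7} \left(-40085\right) = - \frac{427827205}{7}$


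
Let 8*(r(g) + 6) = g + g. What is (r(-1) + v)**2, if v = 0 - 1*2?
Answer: 1089/16 ≈ 68.063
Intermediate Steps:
v = -2 (v = 0 - 2 = -2)
r(g) = -6 + g/4 (r(g) = -6 + (g + g)/8 = -6 + (2*g)/8 = -6 + g/4)
(r(-1) + v)**2 = ((-6 + (1/4)*(-1)) - 2)**2 = ((-6 - 1/4) - 2)**2 = (-25/4 - 2)**2 = (-33/4)**2 = 1089/16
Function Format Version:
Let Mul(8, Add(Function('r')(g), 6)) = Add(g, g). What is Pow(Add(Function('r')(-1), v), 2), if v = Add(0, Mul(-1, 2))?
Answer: Rational(1089, 16) ≈ 68.063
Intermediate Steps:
v = -2 (v = Add(0, -2) = -2)
Function('r')(g) = Add(-6, Mul(Rational(1, 4), g)) (Function('r')(g) = Add(-6, Mul(Rational(1, 8), Add(g, g))) = Add(-6, Mul(Rational(1, 8), Mul(2, g))) = Add(-6, Mul(Rational(1, 4), g)))
Pow(Add(Function('r')(-1), v), 2) = Pow(Add(Add(-6, Mul(Rational(1, 4), -1)), -2), 2) = Pow(Add(Add(-6, Rational(-1, 4)), -2), 2) = Pow(Add(Rational(-25, 4), -2), 2) = Pow(Rational(-33, 4), 2) = Rational(1089, 16)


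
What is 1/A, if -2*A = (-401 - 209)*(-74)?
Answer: -1/22570 ≈ -4.4307e-5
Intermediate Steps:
A = -22570 (A = -(-401 - 209)*(-74)/2 = -(-305)*(-74) = -1/2*45140 = -22570)
1/A = 1/(-22570) = -1/22570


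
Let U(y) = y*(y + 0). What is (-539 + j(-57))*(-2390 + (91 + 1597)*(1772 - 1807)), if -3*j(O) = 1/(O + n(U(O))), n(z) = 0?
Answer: 629507440/19 ≈ 3.3132e+7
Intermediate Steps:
U(y) = y**2 (U(y) = y*y = y**2)
j(O) = -1/(3*O) (j(O) = -1/(3*(O + 0)) = -1/(3*O))
(-539 + j(-57))*(-2390 + (91 + 1597)*(1772 - 1807)) = (-539 - 1/3/(-57))*(-2390 + (91 + 1597)*(1772 - 1807)) = (-539 - 1/3*(-1/57))*(-2390 + 1688*(-35)) = (-539 + 1/171)*(-2390 - 59080) = -92168/171*(-61470) = 629507440/19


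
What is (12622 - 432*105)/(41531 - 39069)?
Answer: -16369/1231 ≈ -13.297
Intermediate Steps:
(12622 - 432*105)/(41531 - 39069) = (12622 - 45360)/2462 = -32738*1/2462 = -16369/1231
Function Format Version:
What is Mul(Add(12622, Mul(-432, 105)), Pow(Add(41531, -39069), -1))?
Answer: Rational(-16369, 1231) ≈ -13.297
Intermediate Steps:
Mul(Add(12622, Mul(-432, 105)), Pow(Add(41531, -39069), -1)) = Mul(Add(12622, -45360), Pow(2462, -1)) = Mul(-32738, Rational(1, 2462)) = Rational(-16369, 1231)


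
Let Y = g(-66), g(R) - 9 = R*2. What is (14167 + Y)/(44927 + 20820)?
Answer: 14044/65747 ≈ 0.21361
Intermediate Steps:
g(R) = 9 + 2*R (g(R) = 9 + R*2 = 9 + 2*R)
Y = -123 (Y = 9 + 2*(-66) = 9 - 132 = -123)
(14167 + Y)/(44927 + 20820) = (14167 - 123)/(44927 + 20820) = 14044/65747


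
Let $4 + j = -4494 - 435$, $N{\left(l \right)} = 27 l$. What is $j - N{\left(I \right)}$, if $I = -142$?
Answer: $-1099$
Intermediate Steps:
$j = -4933$ ($j = -4 - 4929 = -4933$)
$j - N{\left(I \right)} = -4933 - 27 \left(-142\right) = -4933 - -3834 = -4933 + 3834 = -1099$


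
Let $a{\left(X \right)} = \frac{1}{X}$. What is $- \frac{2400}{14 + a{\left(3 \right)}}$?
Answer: $- \frac{7200}{43} \approx -167.44$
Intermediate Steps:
$- \frac{2400}{14 + a{\left(3 \right)}} = - \frac{2400}{14 + \frac{1}{3}} = - \frac{2400}{\frac{43}{3}} = \left(-2400\right) \frac{3}{43} = - \frac{7200}{43}$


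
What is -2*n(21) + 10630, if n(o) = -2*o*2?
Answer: 10798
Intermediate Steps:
n(o) = -4*o
-2*n(21) + 10630 = -(-8)*21 + 10630 = -2*(-84) + 10630 = 168 + 10630 = 10798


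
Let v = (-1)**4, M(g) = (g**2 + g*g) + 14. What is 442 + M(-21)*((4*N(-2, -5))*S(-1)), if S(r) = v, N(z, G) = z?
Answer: -6726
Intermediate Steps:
M(g) = 14 + 2*g**2 (M(g) = (g**2 + g**2) + 14 = 2*g**2 + 14 = 14 + 2*g**2)
v = 1
S(r) = 1
442 + M(-21)*((4*N(-2, -5))*S(-1)) = 442 + (14 + 2*(-21)**2)*((4*(-2))*1) = 442 + (14 + 2*441)*(-8*1) = 442 + (14 + 882)*(-8) = 442 + 896*(-8) = 442 - 7168 = -6726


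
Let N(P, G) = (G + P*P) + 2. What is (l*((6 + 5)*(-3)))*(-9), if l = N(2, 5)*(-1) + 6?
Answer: -1485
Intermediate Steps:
N(P, G) = 2 + G + P² (N(P, G) = (G + P²) + 2 = 2 + G + P²)
l = -5 (l = (2 + 5 + 2²)*(-1) + 6 = (2 + 5 + 4)*(-1) + 6 = 11*(-1) + 6 = -11 + 6 = -5)
(l*((6 + 5)*(-3)))*(-9) = -5*(6 + 5)*(-3)*(-9) = -55*(-3)*(-9) = -5*(-33)*(-9) = 165*(-9) = -1485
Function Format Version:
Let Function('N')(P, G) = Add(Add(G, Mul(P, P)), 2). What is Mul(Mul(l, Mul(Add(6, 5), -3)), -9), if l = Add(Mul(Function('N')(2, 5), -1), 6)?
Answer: -1485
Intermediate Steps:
Function('N')(P, G) = Add(2, G, Pow(P, 2)) (Function('N')(P, G) = Add(Add(G, Pow(P, 2)), 2) = Add(2, G, Pow(P, 2)))
l = -5 (l = Add(Mul(Add(2, 5, Pow(2, 2)), -1), 6) = Add(Mul(Add(2, 5, 4), -1), 6) = Add(Mul(11, -1), 6) = Add(-11, 6) = -5)
Mul(Mul(l, Mul(Add(6, 5), -3)), -9) = Mul(Mul(-5, Mul(Add(6, 5), -3)), -9) = Mul(Mul(-5, Mul(11, -3)), -9) = Mul(Mul(-5, -33), -9) = Mul(165, -9) = -1485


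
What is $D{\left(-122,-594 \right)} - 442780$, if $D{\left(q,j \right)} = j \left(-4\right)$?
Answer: $-440404$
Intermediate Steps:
$D{\left(q,j \right)} = - 4 j$
$D{\left(-122,-594 \right)} - 442780 = \left(-4\right) \left(-594\right) - 442780 = 2376 - 442780 = -440404$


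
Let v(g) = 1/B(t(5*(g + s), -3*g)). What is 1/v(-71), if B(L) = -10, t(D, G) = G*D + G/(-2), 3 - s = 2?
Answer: -10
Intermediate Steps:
s = 1 (s = 3 - 1*2 = 3 - 2 = 1)
t(D, G) = -G/2 + D*G (t(D, G) = D*G - G/2 = -G/2 + D*G)
v(g) = -1/10 (v(g) = 1/(-10) = -1/10)
1/v(-71) = 1/(-1/10) = -10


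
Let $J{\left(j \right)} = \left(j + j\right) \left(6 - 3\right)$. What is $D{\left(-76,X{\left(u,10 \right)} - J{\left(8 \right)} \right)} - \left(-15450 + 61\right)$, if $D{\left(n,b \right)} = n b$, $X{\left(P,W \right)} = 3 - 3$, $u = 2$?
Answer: $19037$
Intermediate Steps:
$X{\left(P,W \right)} = 0$ ($X{\left(P,W \right)} = 3 - 3 = 0$)
$J{\left(j \right)} = 6 j$ ($J{\left(j \right)} = 2 j 3 = 6 j$)
$D{\left(n,b \right)} = b n$
$D{\left(-76,X{\left(u,10 \right)} - J{\left(8 \right)} \right)} - \left(-15450 + 61\right) = \left(0 - 6 \cdot 8\right) \left(-76\right) - \left(-15450 + 61\right) = \left(0 - 48\right) \left(-76\right) - -15389 = \left(0 - 48\right) \left(-76\right) + 15389 = \left(-48\right) \left(-76\right) + 15389 = 3648 + 15389 = 19037$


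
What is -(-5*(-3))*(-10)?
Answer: 150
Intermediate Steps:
-(-5*(-3))*(-10) = -15*(-10) = -1*(-150) = 150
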